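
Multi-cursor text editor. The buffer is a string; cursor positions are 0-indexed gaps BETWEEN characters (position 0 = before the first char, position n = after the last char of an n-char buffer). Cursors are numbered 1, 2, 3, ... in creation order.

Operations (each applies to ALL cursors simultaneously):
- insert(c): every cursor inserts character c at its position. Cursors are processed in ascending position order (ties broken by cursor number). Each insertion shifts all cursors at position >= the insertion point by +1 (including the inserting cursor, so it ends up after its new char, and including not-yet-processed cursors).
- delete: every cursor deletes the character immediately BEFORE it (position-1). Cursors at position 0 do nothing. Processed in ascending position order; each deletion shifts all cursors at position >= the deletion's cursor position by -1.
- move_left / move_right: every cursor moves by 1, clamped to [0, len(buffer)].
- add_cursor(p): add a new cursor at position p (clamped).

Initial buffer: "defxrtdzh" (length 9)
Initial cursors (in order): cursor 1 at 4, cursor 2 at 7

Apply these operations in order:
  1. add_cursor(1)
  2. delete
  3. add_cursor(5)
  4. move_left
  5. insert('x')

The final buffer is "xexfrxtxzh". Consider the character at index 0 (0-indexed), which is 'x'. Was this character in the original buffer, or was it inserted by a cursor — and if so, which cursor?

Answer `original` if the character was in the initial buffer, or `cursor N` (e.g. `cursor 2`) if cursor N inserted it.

Answer: cursor 3

Derivation:
After op 1 (add_cursor(1)): buffer="defxrtdzh" (len 9), cursors c3@1 c1@4 c2@7, authorship .........
After op 2 (delete): buffer="efrtzh" (len 6), cursors c3@0 c1@2 c2@4, authorship ......
After op 3 (add_cursor(5)): buffer="efrtzh" (len 6), cursors c3@0 c1@2 c2@4 c4@5, authorship ......
After op 4 (move_left): buffer="efrtzh" (len 6), cursors c3@0 c1@1 c2@3 c4@4, authorship ......
After op 5 (insert('x')): buffer="xexfrxtxzh" (len 10), cursors c3@1 c1@3 c2@6 c4@8, authorship 3.1..2.4..
Authorship (.=original, N=cursor N): 3 . 1 . . 2 . 4 . .
Index 0: author = 3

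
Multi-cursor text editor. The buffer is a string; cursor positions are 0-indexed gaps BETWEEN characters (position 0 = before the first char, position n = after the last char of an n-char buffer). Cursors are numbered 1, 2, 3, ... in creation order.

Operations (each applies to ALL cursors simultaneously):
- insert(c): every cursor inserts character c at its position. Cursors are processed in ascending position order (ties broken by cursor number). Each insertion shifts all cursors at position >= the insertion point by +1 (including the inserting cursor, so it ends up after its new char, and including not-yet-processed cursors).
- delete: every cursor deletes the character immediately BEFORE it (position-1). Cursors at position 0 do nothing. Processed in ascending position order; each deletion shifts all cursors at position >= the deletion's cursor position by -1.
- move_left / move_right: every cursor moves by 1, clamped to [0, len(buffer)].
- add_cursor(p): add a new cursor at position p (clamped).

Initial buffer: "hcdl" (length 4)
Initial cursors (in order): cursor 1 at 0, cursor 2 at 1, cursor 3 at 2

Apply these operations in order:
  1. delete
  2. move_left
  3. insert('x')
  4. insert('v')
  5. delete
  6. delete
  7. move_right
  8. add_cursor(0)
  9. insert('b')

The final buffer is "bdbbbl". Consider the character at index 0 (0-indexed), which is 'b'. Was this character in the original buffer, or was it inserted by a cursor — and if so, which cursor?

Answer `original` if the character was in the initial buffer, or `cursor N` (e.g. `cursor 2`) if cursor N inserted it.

After op 1 (delete): buffer="dl" (len 2), cursors c1@0 c2@0 c3@0, authorship ..
After op 2 (move_left): buffer="dl" (len 2), cursors c1@0 c2@0 c3@0, authorship ..
After op 3 (insert('x')): buffer="xxxdl" (len 5), cursors c1@3 c2@3 c3@3, authorship 123..
After op 4 (insert('v')): buffer="xxxvvvdl" (len 8), cursors c1@6 c2@6 c3@6, authorship 123123..
After op 5 (delete): buffer="xxxdl" (len 5), cursors c1@3 c2@3 c3@3, authorship 123..
After op 6 (delete): buffer="dl" (len 2), cursors c1@0 c2@0 c3@0, authorship ..
After op 7 (move_right): buffer="dl" (len 2), cursors c1@1 c2@1 c3@1, authorship ..
After op 8 (add_cursor(0)): buffer="dl" (len 2), cursors c4@0 c1@1 c2@1 c3@1, authorship ..
After op 9 (insert('b')): buffer="bdbbbl" (len 6), cursors c4@1 c1@5 c2@5 c3@5, authorship 4.123.
Authorship (.=original, N=cursor N): 4 . 1 2 3 .
Index 0: author = 4

Answer: cursor 4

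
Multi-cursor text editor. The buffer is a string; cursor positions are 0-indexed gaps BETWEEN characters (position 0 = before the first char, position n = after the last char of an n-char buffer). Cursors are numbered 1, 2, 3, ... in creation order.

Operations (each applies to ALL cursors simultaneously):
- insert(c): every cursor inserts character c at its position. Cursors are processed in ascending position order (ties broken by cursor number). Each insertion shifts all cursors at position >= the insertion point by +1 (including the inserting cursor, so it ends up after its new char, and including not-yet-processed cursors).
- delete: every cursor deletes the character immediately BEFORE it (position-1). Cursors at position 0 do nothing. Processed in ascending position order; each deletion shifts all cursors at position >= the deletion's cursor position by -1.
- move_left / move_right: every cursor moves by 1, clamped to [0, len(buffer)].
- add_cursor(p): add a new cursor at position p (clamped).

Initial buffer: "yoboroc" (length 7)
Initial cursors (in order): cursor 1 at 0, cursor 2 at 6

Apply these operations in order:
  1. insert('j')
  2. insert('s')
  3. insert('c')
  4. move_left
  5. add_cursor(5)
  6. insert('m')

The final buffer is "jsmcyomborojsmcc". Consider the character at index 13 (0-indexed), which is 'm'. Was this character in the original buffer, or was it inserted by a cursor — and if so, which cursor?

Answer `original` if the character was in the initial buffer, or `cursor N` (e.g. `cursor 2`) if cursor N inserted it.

After op 1 (insert('j')): buffer="jyoborojc" (len 9), cursors c1@1 c2@8, authorship 1......2.
After op 2 (insert('s')): buffer="jsyoborojsc" (len 11), cursors c1@2 c2@10, authorship 11......22.
After op 3 (insert('c')): buffer="jscyoborojscc" (len 13), cursors c1@3 c2@12, authorship 111......222.
After op 4 (move_left): buffer="jscyoborojscc" (len 13), cursors c1@2 c2@11, authorship 111......222.
After op 5 (add_cursor(5)): buffer="jscyoborojscc" (len 13), cursors c1@2 c3@5 c2@11, authorship 111......222.
After op 6 (insert('m')): buffer="jsmcyomborojsmcc" (len 16), cursors c1@3 c3@7 c2@14, authorship 1111..3....2222.
Authorship (.=original, N=cursor N): 1 1 1 1 . . 3 . . . . 2 2 2 2 .
Index 13: author = 2

Answer: cursor 2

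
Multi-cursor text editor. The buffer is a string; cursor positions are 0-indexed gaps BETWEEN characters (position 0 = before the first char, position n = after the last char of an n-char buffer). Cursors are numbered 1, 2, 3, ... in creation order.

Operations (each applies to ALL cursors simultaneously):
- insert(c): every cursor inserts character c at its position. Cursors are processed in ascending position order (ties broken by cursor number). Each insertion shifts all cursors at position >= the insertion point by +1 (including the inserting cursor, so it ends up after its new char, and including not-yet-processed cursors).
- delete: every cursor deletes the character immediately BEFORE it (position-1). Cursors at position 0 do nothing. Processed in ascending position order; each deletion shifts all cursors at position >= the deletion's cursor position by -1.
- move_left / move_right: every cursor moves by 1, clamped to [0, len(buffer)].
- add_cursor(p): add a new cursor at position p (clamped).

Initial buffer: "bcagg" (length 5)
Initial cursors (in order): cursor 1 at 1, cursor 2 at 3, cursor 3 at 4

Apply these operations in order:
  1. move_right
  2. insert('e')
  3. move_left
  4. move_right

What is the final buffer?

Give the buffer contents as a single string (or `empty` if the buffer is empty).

Answer: bceagege

Derivation:
After op 1 (move_right): buffer="bcagg" (len 5), cursors c1@2 c2@4 c3@5, authorship .....
After op 2 (insert('e')): buffer="bceagege" (len 8), cursors c1@3 c2@6 c3@8, authorship ..1..2.3
After op 3 (move_left): buffer="bceagege" (len 8), cursors c1@2 c2@5 c3@7, authorship ..1..2.3
After op 4 (move_right): buffer="bceagege" (len 8), cursors c1@3 c2@6 c3@8, authorship ..1..2.3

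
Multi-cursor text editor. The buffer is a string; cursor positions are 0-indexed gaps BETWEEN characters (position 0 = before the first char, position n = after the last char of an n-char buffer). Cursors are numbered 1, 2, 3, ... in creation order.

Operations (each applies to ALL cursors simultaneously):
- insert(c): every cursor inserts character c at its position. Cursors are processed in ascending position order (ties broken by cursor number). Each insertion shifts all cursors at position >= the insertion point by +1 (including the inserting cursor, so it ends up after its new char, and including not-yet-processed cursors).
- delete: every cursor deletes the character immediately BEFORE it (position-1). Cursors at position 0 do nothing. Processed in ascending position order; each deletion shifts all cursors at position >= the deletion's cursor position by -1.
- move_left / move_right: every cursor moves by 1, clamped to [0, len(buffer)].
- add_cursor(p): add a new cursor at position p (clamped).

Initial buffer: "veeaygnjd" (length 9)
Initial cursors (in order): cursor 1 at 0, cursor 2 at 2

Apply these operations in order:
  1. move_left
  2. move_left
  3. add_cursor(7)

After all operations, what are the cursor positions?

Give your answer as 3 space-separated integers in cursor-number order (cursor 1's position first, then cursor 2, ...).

Answer: 0 0 7

Derivation:
After op 1 (move_left): buffer="veeaygnjd" (len 9), cursors c1@0 c2@1, authorship .........
After op 2 (move_left): buffer="veeaygnjd" (len 9), cursors c1@0 c2@0, authorship .........
After op 3 (add_cursor(7)): buffer="veeaygnjd" (len 9), cursors c1@0 c2@0 c3@7, authorship .........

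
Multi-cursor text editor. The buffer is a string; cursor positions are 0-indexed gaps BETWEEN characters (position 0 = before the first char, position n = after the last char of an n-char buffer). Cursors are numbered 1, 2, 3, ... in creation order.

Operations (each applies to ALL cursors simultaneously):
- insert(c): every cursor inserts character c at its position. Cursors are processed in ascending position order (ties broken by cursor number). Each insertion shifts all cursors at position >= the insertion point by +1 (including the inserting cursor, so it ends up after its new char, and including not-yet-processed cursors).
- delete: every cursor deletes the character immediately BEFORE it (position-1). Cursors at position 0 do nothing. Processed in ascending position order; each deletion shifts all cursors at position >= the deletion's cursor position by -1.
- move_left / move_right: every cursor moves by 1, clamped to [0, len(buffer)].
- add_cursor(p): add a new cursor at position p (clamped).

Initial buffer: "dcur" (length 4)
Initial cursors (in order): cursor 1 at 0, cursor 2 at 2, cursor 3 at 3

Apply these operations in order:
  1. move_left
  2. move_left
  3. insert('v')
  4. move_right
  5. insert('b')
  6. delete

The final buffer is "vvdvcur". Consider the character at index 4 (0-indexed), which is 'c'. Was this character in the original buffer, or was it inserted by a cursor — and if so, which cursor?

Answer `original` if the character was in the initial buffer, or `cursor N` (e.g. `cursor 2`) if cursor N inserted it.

Answer: original

Derivation:
After op 1 (move_left): buffer="dcur" (len 4), cursors c1@0 c2@1 c3@2, authorship ....
After op 2 (move_left): buffer="dcur" (len 4), cursors c1@0 c2@0 c3@1, authorship ....
After op 3 (insert('v')): buffer="vvdvcur" (len 7), cursors c1@2 c2@2 c3@4, authorship 12.3...
After op 4 (move_right): buffer="vvdvcur" (len 7), cursors c1@3 c2@3 c3@5, authorship 12.3...
After op 5 (insert('b')): buffer="vvdbbvcbur" (len 10), cursors c1@5 c2@5 c3@8, authorship 12.123.3..
After op 6 (delete): buffer="vvdvcur" (len 7), cursors c1@3 c2@3 c3@5, authorship 12.3...
Authorship (.=original, N=cursor N): 1 2 . 3 . . .
Index 4: author = original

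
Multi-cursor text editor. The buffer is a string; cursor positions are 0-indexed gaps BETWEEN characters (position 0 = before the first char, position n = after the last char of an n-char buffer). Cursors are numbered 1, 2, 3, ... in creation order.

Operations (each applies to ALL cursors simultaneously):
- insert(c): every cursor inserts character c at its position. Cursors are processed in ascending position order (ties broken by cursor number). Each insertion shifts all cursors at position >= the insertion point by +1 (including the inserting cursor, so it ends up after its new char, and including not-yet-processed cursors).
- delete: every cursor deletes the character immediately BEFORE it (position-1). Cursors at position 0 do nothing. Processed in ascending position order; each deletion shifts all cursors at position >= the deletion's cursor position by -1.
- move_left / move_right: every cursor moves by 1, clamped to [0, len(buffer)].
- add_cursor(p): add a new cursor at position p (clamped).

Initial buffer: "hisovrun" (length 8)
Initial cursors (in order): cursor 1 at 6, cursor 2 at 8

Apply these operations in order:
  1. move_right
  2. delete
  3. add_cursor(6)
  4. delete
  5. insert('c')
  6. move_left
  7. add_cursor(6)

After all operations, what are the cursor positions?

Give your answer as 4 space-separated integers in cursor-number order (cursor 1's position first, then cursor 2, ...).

After op 1 (move_right): buffer="hisovrun" (len 8), cursors c1@7 c2@8, authorship ........
After op 2 (delete): buffer="hisovr" (len 6), cursors c1@6 c2@6, authorship ......
After op 3 (add_cursor(6)): buffer="hisovr" (len 6), cursors c1@6 c2@6 c3@6, authorship ......
After op 4 (delete): buffer="his" (len 3), cursors c1@3 c2@3 c3@3, authorship ...
After op 5 (insert('c')): buffer="hisccc" (len 6), cursors c1@6 c2@6 c3@6, authorship ...123
After op 6 (move_left): buffer="hisccc" (len 6), cursors c1@5 c2@5 c3@5, authorship ...123
After op 7 (add_cursor(6)): buffer="hisccc" (len 6), cursors c1@5 c2@5 c3@5 c4@6, authorship ...123

Answer: 5 5 5 6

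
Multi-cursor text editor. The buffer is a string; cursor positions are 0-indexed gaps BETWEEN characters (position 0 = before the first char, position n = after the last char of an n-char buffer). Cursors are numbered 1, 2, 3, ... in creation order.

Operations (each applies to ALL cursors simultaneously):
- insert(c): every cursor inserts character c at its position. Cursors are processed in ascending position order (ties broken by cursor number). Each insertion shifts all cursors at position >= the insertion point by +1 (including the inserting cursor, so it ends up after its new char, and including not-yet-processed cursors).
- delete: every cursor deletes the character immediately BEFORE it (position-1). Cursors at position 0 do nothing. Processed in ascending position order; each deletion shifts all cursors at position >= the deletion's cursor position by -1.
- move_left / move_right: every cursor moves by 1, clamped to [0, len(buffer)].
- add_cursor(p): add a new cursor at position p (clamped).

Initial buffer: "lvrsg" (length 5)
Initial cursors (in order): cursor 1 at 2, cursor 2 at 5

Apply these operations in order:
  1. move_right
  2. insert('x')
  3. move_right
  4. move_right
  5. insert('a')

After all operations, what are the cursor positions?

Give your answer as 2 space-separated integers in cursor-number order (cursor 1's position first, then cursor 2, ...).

After op 1 (move_right): buffer="lvrsg" (len 5), cursors c1@3 c2@5, authorship .....
After op 2 (insert('x')): buffer="lvrxsgx" (len 7), cursors c1@4 c2@7, authorship ...1..2
After op 3 (move_right): buffer="lvrxsgx" (len 7), cursors c1@5 c2@7, authorship ...1..2
After op 4 (move_right): buffer="lvrxsgx" (len 7), cursors c1@6 c2@7, authorship ...1..2
After op 5 (insert('a')): buffer="lvrxsgaxa" (len 9), cursors c1@7 c2@9, authorship ...1..122

Answer: 7 9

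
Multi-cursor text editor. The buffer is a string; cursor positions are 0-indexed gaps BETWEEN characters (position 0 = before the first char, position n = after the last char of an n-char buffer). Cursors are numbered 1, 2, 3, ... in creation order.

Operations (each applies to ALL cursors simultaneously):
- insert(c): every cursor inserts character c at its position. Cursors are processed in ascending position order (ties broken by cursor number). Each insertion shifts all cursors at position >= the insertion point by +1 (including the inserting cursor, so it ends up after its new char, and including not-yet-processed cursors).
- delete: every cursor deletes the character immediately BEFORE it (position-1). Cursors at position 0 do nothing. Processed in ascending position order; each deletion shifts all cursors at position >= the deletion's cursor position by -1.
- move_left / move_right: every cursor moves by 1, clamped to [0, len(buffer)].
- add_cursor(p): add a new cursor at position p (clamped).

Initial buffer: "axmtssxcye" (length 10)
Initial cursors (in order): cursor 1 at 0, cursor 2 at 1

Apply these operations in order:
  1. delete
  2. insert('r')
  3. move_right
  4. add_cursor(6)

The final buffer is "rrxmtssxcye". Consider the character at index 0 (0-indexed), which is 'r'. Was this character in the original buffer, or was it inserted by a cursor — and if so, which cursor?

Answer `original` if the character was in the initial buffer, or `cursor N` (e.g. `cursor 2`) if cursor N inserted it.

Answer: cursor 1

Derivation:
After op 1 (delete): buffer="xmtssxcye" (len 9), cursors c1@0 c2@0, authorship .........
After op 2 (insert('r')): buffer="rrxmtssxcye" (len 11), cursors c1@2 c2@2, authorship 12.........
After op 3 (move_right): buffer="rrxmtssxcye" (len 11), cursors c1@3 c2@3, authorship 12.........
After op 4 (add_cursor(6)): buffer="rrxmtssxcye" (len 11), cursors c1@3 c2@3 c3@6, authorship 12.........
Authorship (.=original, N=cursor N): 1 2 . . . . . . . . .
Index 0: author = 1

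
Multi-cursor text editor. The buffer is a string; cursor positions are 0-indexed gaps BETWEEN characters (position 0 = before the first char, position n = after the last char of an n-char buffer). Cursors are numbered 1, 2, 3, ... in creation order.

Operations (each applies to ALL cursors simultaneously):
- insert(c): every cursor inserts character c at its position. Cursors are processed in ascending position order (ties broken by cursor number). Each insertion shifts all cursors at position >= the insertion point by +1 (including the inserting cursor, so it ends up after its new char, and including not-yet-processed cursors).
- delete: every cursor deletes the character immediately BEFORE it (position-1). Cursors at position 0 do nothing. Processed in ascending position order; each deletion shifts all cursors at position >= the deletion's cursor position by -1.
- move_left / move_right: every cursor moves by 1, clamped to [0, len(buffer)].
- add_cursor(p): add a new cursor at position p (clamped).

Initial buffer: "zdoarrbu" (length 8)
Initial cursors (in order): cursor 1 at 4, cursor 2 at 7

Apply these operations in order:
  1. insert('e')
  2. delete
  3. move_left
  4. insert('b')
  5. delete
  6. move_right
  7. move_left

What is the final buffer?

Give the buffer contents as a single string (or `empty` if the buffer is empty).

Answer: zdoarrbu

Derivation:
After op 1 (insert('e')): buffer="zdoaerrbeu" (len 10), cursors c1@5 c2@9, authorship ....1...2.
After op 2 (delete): buffer="zdoarrbu" (len 8), cursors c1@4 c2@7, authorship ........
After op 3 (move_left): buffer="zdoarrbu" (len 8), cursors c1@3 c2@6, authorship ........
After op 4 (insert('b')): buffer="zdobarrbbu" (len 10), cursors c1@4 c2@8, authorship ...1...2..
After op 5 (delete): buffer="zdoarrbu" (len 8), cursors c1@3 c2@6, authorship ........
After op 6 (move_right): buffer="zdoarrbu" (len 8), cursors c1@4 c2@7, authorship ........
After op 7 (move_left): buffer="zdoarrbu" (len 8), cursors c1@3 c2@6, authorship ........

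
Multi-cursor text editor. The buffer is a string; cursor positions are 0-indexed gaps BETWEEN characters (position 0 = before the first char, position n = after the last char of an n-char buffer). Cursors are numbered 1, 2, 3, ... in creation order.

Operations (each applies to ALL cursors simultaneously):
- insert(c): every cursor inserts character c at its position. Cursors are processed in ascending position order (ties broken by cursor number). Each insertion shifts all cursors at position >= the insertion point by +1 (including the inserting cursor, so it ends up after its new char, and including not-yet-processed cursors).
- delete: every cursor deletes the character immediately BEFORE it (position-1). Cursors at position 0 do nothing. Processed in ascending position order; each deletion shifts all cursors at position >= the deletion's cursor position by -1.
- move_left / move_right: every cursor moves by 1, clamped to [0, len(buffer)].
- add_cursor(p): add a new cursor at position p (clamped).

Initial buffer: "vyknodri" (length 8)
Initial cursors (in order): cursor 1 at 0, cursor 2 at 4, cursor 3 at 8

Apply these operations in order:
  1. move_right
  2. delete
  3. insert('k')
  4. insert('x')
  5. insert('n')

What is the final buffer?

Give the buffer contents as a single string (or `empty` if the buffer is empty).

Answer: kxnyknkxndrkxn

Derivation:
After op 1 (move_right): buffer="vyknodri" (len 8), cursors c1@1 c2@5 c3@8, authorship ........
After op 2 (delete): buffer="ykndr" (len 5), cursors c1@0 c2@3 c3@5, authorship .....
After op 3 (insert('k')): buffer="kyknkdrk" (len 8), cursors c1@1 c2@5 c3@8, authorship 1...2..3
After op 4 (insert('x')): buffer="kxyknkxdrkx" (len 11), cursors c1@2 c2@7 c3@11, authorship 11...22..33
After op 5 (insert('n')): buffer="kxnyknkxndrkxn" (len 14), cursors c1@3 c2@9 c3@14, authorship 111...222..333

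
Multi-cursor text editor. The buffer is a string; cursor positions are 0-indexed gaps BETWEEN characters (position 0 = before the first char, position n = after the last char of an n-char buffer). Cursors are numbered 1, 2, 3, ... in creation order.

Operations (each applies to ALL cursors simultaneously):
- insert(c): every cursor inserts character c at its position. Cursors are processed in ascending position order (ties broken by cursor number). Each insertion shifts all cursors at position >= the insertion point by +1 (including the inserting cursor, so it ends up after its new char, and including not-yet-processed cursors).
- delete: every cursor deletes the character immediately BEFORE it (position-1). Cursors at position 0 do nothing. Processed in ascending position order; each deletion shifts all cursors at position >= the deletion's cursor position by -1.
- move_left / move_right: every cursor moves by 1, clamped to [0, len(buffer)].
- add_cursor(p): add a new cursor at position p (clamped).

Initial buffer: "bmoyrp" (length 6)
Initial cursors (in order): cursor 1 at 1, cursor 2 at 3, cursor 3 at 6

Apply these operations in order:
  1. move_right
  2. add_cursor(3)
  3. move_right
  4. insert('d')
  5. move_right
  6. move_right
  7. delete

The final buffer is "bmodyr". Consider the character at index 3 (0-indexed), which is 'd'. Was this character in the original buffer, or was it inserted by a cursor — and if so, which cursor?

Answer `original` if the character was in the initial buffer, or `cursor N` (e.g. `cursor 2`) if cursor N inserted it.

After op 1 (move_right): buffer="bmoyrp" (len 6), cursors c1@2 c2@4 c3@6, authorship ......
After op 2 (add_cursor(3)): buffer="bmoyrp" (len 6), cursors c1@2 c4@3 c2@4 c3@6, authorship ......
After op 3 (move_right): buffer="bmoyrp" (len 6), cursors c1@3 c4@4 c2@5 c3@6, authorship ......
After op 4 (insert('d')): buffer="bmodydrdpd" (len 10), cursors c1@4 c4@6 c2@8 c3@10, authorship ...1.4.2.3
After op 5 (move_right): buffer="bmodydrdpd" (len 10), cursors c1@5 c4@7 c2@9 c3@10, authorship ...1.4.2.3
After op 6 (move_right): buffer="bmodydrdpd" (len 10), cursors c1@6 c4@8 c2@10 c3@10, authorship ...1.4.2.3
After op 7 (delete): buffer="bmodyr" (len 6), cursors c1@5 c2@6 c3@6 c4@6, authorship ...1..
Authorship (.=original, N=cursor N): . . . 1 . .
Index 3: author = 1

Answer: cursor 1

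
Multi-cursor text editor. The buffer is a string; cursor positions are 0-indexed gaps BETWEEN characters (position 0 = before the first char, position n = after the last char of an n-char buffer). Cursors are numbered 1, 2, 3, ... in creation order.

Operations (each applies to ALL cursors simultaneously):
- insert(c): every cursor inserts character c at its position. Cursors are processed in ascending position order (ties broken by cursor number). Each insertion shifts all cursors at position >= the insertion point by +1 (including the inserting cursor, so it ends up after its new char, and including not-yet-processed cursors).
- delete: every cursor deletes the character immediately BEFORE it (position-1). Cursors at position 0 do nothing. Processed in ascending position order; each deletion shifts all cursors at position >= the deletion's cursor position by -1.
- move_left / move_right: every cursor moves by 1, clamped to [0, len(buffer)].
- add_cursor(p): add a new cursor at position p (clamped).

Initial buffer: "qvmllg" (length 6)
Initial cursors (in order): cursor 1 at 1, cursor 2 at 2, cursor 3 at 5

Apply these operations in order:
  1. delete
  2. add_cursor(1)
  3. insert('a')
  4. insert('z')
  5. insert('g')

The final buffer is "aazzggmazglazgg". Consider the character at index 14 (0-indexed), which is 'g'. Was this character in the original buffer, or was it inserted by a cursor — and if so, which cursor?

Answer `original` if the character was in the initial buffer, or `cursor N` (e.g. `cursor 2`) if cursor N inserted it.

After op 1 (delete): buffer="mlg" (len 3), cursors c1@0 c2@0 c3@2, authorship ...
After op 2 (add_cursor(1)): buffer="mlg" (len 3), cursors c1@0 c2@0 c4@1 c3@2, authorship ...
After op 3 (insert('a')): buffer="aamalag" (len 7), cursors c1@2 c2@2 c4@4 c3@6, authorship 12.4.3.
After op 4 (insert('z')): buffer="aazzmazlazg" (len 11), cursors c1@4 c2@4 c4@7 c3@10, authorship 1212.44.33.
After op 5 (insert('g')): buffer="aazzggmazglazgg" (len 15), cursors c1@6 c2@6 c4@10 c3@14, authorship 121212.444.333.
Authorship (.=original, N=cursor N): 1 2 1 2 1 2 . 4 4 4 . 3 3 3 .
Index 14: author = original

Answer: original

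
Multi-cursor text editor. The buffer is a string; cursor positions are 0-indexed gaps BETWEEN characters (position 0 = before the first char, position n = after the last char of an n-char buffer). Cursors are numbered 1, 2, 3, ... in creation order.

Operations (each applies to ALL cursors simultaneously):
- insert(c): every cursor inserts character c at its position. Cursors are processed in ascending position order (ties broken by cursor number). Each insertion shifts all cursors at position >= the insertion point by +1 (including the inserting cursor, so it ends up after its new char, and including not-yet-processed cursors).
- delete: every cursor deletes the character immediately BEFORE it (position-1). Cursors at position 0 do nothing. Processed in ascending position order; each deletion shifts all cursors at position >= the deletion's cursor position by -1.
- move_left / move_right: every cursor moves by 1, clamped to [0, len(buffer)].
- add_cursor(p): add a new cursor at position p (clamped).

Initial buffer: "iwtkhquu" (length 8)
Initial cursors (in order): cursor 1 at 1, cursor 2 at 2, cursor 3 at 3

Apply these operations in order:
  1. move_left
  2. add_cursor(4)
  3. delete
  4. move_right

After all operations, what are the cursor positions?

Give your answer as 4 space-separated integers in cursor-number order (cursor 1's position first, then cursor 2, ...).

After op 1 (move_left): buffer="iwtkhquu" (len 8), cursors c1@0 c2@1 c3@2, authorship ........
After op 2 (add_cursor(4)): buffer="iwtkhquu" (len 8), cursors c1@0 c2@1 c3@2 c4@4, authorship ........
After op 3 (delete): buffer="thquu" (len 5), cursors c1@0 c2@0 c3@0 c4@1, authorship .....
After op 4 (move_right): buffer="thquu" (len 5), cursors c1@1 c2@1 c3@1 c4@2, authorship .....

Answer: 1 1 1 2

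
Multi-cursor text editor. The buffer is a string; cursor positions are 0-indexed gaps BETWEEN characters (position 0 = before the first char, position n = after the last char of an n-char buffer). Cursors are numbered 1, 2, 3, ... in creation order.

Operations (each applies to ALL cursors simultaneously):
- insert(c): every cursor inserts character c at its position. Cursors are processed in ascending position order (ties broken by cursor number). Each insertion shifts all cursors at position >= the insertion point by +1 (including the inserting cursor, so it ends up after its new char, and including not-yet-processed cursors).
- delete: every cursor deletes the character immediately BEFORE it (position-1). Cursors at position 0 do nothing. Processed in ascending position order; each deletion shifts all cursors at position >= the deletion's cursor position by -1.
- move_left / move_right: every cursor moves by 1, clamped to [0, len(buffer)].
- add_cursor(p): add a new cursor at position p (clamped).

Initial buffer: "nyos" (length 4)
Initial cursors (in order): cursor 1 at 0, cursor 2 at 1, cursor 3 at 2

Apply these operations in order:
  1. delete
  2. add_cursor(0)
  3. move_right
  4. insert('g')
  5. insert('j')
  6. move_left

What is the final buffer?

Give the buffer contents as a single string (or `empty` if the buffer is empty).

After op 1 (delete): buffer="os" (len 2), cursors c1@0 c2@0 c3@0, authorship ..
After op 2 (add_cursor(0)): buffer="os" (len 2), cursors c1@0 c2@0 c3@0 c4@0, authorship ..
After op 3 (move_right): buffer="os" (len 2), cursors c1@1 c2@1 c3@1 c4@1, authorship ..
After op 4 (insert('g')): buffer="oggggs" (len 6), cursors c1@5 c2@5 c3@5 c4@5, authorship .1234.
After op 5 (insert('j')): buffer="oggggjjjjs" (len 10), cursors c1@9 c2@9 c3@9 c4@9, authorship .12341234.
After op 6 (move_left): buffer="oggggjjjjs" (len 10), cursors c1@8 c2@8 c3@8 c4@8, authorship .12341234.

Answer: oggggjjjjs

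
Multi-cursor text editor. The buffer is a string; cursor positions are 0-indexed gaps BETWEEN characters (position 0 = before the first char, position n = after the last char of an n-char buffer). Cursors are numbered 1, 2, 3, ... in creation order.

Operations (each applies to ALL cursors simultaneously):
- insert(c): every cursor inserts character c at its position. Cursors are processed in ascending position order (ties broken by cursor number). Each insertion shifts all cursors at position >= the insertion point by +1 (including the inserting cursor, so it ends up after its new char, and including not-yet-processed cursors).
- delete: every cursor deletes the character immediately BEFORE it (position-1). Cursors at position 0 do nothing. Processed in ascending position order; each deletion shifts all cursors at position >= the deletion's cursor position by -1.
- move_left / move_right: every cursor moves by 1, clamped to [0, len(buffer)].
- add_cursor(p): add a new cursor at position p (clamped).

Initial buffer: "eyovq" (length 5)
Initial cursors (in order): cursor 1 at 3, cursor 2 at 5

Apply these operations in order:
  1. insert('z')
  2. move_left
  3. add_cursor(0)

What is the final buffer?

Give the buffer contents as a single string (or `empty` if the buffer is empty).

After op 1 (insert('z')): buffer="eyozvqz" (len 7), cursors c1@4 c2@7, authorship ...1..2
After op 2 (move_left): buffer="eyozvqz" (len 7), cursors c1@3 c2@6, authorship ...1..2
After op 3 (add_cursor(0)): buffer="eyozvqz" (len 7), cursors c3@0 c1@3 c2@6, authorship ...1..2

Answer: eyozvqz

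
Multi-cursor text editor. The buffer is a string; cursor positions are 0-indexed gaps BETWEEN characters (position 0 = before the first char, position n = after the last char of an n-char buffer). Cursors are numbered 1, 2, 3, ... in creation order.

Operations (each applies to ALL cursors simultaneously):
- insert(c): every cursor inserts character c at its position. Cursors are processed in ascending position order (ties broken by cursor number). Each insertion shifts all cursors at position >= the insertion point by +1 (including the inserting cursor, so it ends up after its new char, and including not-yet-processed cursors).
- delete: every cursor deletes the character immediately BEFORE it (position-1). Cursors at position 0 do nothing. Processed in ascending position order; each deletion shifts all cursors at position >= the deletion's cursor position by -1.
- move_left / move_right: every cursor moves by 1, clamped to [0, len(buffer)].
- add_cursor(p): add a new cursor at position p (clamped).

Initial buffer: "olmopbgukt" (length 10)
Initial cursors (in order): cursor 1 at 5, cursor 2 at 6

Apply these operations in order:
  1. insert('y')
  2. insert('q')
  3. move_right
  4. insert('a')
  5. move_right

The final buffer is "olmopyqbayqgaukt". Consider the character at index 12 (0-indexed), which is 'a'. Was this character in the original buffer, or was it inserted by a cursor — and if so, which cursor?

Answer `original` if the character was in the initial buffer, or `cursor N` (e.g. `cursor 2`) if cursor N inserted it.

Answer: cursor 2

Derivation:
After op 1 (insert('y')): buffer="olmopybygukt" (len 12), cursors c1@6 c2@8, authorship .....1.2....
After op 2 (insert('q')): buffer="olmopyqbyqgukt" (len 14), cursors c1@7 c2@10, authorship .....11.22....
After op 3 (move_right): buffer="olmopyqbyqgukt" (len 14), cursors c1@8 c2@11, authorship .....11.22....
After op 4 (insert('a')): buffer="olmopyqbayqgaukt" (len 16), cursors c1@9 c2@13, authorship .....11.122.2...
After op 5 (move_right): buffer="olmopyqbayqgaukt" (len 16), cursors c1@10 c2@14, authorship .....11.122.2...
Authorship (.=original, N=cursor N): . . . . . 1 1 . 1 2 2 . 2 . . .
Index 12: author = 2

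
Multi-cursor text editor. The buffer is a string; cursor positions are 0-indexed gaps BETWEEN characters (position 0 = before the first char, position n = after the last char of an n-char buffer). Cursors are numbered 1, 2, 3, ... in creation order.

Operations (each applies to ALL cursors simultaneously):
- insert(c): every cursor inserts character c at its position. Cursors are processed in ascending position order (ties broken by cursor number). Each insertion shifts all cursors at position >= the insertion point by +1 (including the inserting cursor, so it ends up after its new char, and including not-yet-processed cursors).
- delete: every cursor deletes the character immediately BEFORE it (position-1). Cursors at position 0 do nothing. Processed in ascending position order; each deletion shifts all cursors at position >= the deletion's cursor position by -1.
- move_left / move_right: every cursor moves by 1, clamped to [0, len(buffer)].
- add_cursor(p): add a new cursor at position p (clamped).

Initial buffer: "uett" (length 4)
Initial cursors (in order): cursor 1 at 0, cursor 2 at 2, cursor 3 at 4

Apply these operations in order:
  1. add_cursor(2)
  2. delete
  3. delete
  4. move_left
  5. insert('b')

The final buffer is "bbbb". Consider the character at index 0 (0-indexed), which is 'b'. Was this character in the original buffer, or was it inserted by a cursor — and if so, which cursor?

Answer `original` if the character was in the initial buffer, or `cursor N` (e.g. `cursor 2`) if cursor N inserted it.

Answer: cursor 1

Derivation:
After op 1 (add_cursor(2)): buffer="uett" (len 4), cursors c1@0 c2@2 c4@2 c3@4, authorship ....
After op 2 (delete): buffer="t" (len 1), cursors c1@0 c2@0 c4@0 c3@1, authorship .
After op 3 (delete): buffer="" (len 0), cursors c1@0 c2@0 c3@0 c4@0, authorship 
After op 4 (move_left): buffer="" (len 0), cursors c1@0 c2@0 c3@0 c4@0, authorship 
After op 5 (insert('b')): buffer="bbbb" (len 4), cursors c1@4 c2@4 c3@4 c4@4, authorship 1234
Authorship (.=original, N=cursor N): 1 2 3 4
Index 0: author = 1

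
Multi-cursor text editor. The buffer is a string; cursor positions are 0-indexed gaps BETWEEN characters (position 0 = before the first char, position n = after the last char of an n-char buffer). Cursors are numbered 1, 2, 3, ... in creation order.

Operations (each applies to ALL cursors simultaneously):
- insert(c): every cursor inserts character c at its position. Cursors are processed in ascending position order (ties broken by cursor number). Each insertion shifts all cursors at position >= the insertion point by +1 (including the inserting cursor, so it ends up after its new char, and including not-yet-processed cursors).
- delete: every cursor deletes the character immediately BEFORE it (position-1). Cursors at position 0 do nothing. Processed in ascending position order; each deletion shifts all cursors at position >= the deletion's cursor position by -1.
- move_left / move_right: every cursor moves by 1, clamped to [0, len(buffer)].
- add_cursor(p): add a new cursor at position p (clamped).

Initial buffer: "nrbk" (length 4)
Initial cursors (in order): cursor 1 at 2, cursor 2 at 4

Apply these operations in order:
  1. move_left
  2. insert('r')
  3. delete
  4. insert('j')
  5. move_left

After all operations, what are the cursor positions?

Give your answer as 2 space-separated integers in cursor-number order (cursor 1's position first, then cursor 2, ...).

Answer: 1 4

Derivation:
After op 1 (move_left): buffer="nrbk" (len 4), cursors c1@1 c2@3, authorship ....
After op 2 (insert('r')): buffer="nrrbrk" (len 6), cursors c1@2 c2@5, authorship .1..2.
After op 3 (delete): buffer="nrbk" (len 4), cursors c1@1 c2@3, authorship ....
After op 4 (insert('j')): buffer="njrbjk" (len 6), cursors c1@2 c2@5, authorship .1..2.
After op 5 (move_left): buffer="njrbjk" (len 6), cursors c1@1 c2@4, authorship .1..2.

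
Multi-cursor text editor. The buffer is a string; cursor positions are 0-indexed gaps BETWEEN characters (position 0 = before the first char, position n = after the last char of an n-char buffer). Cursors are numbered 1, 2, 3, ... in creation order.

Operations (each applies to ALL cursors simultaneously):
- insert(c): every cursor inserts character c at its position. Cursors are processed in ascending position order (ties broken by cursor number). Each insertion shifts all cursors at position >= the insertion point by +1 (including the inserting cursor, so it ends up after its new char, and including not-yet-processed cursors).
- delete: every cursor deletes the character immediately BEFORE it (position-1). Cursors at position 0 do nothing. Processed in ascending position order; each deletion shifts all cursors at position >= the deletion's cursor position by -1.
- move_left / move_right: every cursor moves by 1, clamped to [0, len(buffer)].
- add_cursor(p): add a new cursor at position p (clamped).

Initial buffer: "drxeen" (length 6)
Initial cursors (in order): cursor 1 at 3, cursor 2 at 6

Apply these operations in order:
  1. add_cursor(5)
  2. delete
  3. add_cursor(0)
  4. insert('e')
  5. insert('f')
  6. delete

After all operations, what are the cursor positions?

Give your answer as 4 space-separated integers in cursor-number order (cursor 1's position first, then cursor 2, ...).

Answer: 4 7 7 1

Derivation:
After op 1 (add_cursor(5)): buffer="drxeen" (len 6), cursors c1@3 c3@5 c2@6, authorship ......
After op 2 (delete): buffer="dre" (len 3), cursors c1@2 c2@3 c3@3, authorship ...
After op 3 (add_cursor(0)): buffer="dre" (len 3), cursors c4@0 c1@2 c2@3 c3@3, authorship ...
After op 4 (insert('e')): buffer="edreeee" (len 7), cursors c4@1 c1@4 c2@7 c3@7, authorship 4..1.23
After op 5 (insert('f')): buffer="efdrefeeeff" (len 11), cursors c4@2 c1@6 c2@11 c3@11, authorship 44..11.2323
After op 6 (delete): buffer="edreeee" (len 7), cursors c4@1 c1@4 c2@7 c3@7, authorship 4..1.23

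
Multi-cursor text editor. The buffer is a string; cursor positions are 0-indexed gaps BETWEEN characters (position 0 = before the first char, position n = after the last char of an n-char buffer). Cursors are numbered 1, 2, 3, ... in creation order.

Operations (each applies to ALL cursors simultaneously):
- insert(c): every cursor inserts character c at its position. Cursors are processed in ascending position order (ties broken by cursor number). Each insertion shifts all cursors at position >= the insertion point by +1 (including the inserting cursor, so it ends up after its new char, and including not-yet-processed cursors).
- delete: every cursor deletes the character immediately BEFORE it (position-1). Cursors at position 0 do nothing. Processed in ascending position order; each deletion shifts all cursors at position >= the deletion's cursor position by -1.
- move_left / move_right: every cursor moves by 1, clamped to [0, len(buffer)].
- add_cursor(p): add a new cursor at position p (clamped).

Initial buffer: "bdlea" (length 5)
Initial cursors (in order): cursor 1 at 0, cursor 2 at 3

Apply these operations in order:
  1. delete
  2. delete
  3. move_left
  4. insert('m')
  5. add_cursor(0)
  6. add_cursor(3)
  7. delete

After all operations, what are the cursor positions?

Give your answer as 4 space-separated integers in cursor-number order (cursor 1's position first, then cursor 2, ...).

Answer: 0 0 0 0

Derivation:
After op 1 (delete): buffer="bdea" (len 4), cursors c1@0 c2@2, authorship ....
After op 2 (delete): buffer="bea" (len 3), cursors c1@0 c2@1, authorship ...
After op 3 (move_left): buffer="bea" (len 3), cursors c1@0 c2@0, authorship ...
After op 4 (insert('m')): buffer="mmbea" (len 5), cursors c1@2 c2@2, authorship 12...
After op 5 (add_cursor(0)): buffer="mmbea" (len 5), cursors c3@0 c1@2 c2@2, authorship 12...
After op 6 (add_cursor(3)): buffer="mmbea" (len 5), cursors c3@0 c1@2 c2@2 c4@3, authorship 12...
After op 7 (delete): buffer="ea" (len 2), cursors c1@0 c2@0 c3@0 c4@0, authorship ..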